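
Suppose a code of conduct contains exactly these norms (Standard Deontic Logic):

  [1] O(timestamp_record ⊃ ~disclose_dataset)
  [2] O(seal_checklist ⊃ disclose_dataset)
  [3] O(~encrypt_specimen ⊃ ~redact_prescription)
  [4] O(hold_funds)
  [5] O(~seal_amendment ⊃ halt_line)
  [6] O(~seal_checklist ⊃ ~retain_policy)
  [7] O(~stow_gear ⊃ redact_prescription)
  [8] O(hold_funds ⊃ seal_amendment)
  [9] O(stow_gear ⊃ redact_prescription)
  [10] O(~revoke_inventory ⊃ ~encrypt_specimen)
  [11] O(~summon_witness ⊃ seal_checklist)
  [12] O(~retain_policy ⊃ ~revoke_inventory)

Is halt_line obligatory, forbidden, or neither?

Neither

Premise 5 is O(~seal_amendment ⊃ halt_line), but O(~seal_amendment) is not derivable from the premises, so it does not yield O(halt_line).
No premise or chain of K-axiom applications forces O(halt_line), and none forces O(~halt_line). So halt_line is neither obligatory nor forbidden under these norms.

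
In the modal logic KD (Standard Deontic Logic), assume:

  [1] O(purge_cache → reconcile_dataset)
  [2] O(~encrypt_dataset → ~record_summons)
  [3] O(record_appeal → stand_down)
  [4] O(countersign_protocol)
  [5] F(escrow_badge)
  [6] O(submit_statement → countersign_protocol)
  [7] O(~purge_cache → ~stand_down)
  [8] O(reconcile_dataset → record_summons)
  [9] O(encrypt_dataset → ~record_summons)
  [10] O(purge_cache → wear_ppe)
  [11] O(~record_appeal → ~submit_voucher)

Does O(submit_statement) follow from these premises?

Premise 6 is O(submit_statement → countersign_protocol); even if O(countersign_protocol) held, inferring O(submit_statement) would be affirming the consequent — invalid.
No other premise forces O(submit_statement). An ideal world satisfying every premise can still have submit_statement false, so O(submit_statement) is not derivable.

No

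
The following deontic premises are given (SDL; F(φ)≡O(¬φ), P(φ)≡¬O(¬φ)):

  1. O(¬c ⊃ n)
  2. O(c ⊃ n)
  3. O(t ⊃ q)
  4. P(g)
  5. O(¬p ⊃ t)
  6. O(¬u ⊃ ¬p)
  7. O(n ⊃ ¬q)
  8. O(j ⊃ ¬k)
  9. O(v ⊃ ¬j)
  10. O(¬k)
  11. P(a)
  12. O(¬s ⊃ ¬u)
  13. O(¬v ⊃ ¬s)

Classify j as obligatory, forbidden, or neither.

By case analysis on ¬c: premise 1 gives O(¬c ⊃ n) and premise 2 gives O(c ⊃ n), so O(n) either way.
With premise 7, O(n ⊃ ¬q), the K-axiom yields O(¬q).
The contrapositive of premise 3 (O(t ⊃ q)) is O(¬q ⊃ ¬t), and O(¬q) is already established, so O(¬t).
Premise 5 is O(¬p ⊃ t); contrapositively O(¬t ⊃ p). Since O(¬t) holds, K gives O(p).
Premise 6, O(¬u ⊃ ¬p), contraposes to O(p ⊃ u); with O(p) we get O(u).
Premise 12, O(¬s ⊃ ¬u), contraposes to O(u ⊃ s); with O(u) we get O(s).
Premise 13 is O(¬v ⊃ ¬s); contrapositively O(s ⊃ v). Since O(s) holds, K gives O(v).
With premise 9, O(v ⊃ ¬j), the K-axiom yields O(¬j).
Premises 4, 8, 10, 11 do not contribute to this derivation.
Thus O(¬j), which is F(j): j is forbidden.

Forbidden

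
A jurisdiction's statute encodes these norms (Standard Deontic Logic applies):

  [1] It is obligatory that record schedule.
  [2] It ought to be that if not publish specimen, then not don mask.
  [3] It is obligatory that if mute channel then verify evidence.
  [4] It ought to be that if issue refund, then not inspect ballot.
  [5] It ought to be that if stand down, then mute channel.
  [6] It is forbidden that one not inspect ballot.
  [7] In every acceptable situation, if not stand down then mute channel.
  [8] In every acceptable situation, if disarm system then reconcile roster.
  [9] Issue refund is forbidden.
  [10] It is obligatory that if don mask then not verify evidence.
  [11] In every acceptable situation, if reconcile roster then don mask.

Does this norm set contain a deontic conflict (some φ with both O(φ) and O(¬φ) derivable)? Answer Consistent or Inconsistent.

Consistent

Premise 4 is O(issue_refund → ¬inspect_ballot), but O(issue_refund) is not derivable from the premises, so it does not yield O(¬inspect_ballot).
So O(¬inspect_ballot) is not derivable, and the apparent clash with O(inspect_ballot) does not arise.
A world satisfying every obligation exists (e.g. disarm_system=false, don_mask=false, inspect_ballot=true, issue_refund=false, mute_channel=true, publish_specimen=false, reconcile_roster=false, record_schedule=true, stand_down=false, verify_evidence=true); no atom is both obligatory and forbidden, so the set is consistent.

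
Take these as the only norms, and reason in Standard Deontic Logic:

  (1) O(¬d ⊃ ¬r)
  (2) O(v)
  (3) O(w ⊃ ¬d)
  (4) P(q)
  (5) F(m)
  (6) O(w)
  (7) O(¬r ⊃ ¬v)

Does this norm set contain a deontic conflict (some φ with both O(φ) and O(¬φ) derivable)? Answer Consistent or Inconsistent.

Inconsistent

Premise 2 gives O(v).
Premise 7, O(¬r ⊃ ¬v), contraposes to O(v ⊃ r); with O(v) we get O(r).
The contrapositive of premise 1 (O(¬d ⊃ ¬r)) is O(r ⊃ d), and O(r) is already established, so O(d).
The contrapositive of premise 3 (O(w ⊃ ¬d)) is O(d ⊃ ¬w), and O(d) is already established, so O(¬w).
However, premise 6 gives O(w).
We now have both O(¬w) and O(w) — w is simultaneously obligatory and forbidden, violating the D-axiom.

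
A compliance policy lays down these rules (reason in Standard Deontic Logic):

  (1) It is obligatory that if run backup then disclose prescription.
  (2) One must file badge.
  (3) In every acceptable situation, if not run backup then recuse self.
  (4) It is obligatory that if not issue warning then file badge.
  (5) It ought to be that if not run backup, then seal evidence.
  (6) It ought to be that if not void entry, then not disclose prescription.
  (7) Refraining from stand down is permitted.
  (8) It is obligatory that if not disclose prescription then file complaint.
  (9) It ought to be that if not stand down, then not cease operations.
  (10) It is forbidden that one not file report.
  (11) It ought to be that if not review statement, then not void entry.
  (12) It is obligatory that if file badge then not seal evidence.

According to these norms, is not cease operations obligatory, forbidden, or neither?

Neither

Premise 9 is O(¬stand_down → ¬cease_operations), but O(¬stand_down) is not derivable from the premises (the permission P(¬stand_down) asserts only ¬O(stand_down), not O(¬stand_down)), so it does not yield O(¬cease_operations).
No premise or chain of K-axiom applications forces O(¬cease_operations), and none forces O(cease_operations). So ¬cease_operations is neither obligatory nor forbidden under these norms.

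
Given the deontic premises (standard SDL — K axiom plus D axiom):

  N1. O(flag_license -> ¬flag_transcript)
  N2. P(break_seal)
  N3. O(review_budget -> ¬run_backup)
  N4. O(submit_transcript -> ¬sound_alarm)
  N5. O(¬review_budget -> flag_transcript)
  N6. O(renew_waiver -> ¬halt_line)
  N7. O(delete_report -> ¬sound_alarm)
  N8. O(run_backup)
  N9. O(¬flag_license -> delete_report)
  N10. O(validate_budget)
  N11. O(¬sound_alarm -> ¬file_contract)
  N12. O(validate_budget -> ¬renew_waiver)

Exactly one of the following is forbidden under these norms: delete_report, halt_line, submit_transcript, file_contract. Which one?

file_contract

From premise 8 we have O(run_backup).
Premise 3, O(review_budget -> ¬run_backup), contraposes to O(run_backup -> ¬review_budget); with O(run_backup) we get O(¬review_budget).
With premise 5, O(¬review_budget -> flag_transcript), the K-axiom yields O(flag_transcript).
Premise 1, O(flag_license -> ¬flag_transcript), contraposes to O(flag_transcript -> ¬flag_license); with O(flag_transcript) we get O(¬flag_license).
Applying K to premise 9 (O(¬flag_license -> delete_report)) and O(¬flag_license) yields O(delete_report).
Premise 7 is O(delete_report -> ¬sound_alarm); since O(delete_report), deontic closure gives O(¬sound_alarm).
Applying K to premise 11 (O(¬sound_alarm -> ¬file_contract)) and O(¬sound_alarm) yields O(¬file_contract).
So O(¬file_contract) holds, i.e. file_contract is forbidden. None of the other listed options is forbidden under the premises.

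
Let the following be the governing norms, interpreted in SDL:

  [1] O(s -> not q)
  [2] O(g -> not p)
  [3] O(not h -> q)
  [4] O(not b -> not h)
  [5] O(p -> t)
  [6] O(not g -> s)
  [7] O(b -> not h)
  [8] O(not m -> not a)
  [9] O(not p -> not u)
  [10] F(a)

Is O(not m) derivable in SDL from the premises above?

Premise 8 is O(not m -> not a); even if O(not a) held, inferring O(not m) would be affirming the consequent — invalid.
No other premise forces O(not m). An ideal world satisfying every premise can still have not m false, so O(not m) is not derivable.

No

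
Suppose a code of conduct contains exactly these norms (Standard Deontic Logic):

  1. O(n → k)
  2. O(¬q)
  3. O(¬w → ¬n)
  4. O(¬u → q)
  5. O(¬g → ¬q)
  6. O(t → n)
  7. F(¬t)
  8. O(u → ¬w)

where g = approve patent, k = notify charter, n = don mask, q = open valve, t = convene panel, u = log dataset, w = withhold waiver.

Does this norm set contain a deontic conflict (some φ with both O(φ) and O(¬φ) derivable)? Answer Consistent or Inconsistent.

From premise 2 we have O(¬q).
Premise 4 is O(¬u → q); contrapositively O(¬q → u). Since O(¬q) holds, K gives O(u).
Premise 8 is O(u → ¬w); since O(u), deontic closure gives O(¬w).
With premise 3, O(¬w → ¬n), the K-axiom yields O(¬n).
Premise 6 is O(t → n); contrapositively O(¬n → ¬t). Since O(¬n) holds, K gives O(¬t).
Yet premise 7 is F(¬t), i.e. O(t).
We now have both O(¬t) and O(t) — t is simultaneously obligatory and forbidden, violating the D-axiom.

Inconsistent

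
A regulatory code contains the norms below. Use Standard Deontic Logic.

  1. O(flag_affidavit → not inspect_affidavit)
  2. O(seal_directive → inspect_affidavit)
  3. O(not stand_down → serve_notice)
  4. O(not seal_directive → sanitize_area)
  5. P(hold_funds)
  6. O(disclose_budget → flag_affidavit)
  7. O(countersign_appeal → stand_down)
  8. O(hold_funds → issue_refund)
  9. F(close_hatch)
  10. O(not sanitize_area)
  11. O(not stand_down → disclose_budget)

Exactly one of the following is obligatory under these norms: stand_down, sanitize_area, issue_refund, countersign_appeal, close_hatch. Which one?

stand_down

From premise 10 we have O(not sanitize_area).
Premise 4 is O(not seal_directive → sanitize_area); contrapositively O(not sanitize_area → seal_directive). Since O(not sanitize_area) holds, K gives O(seal_directive).
Premise 2 is O(seal_directive → inspect_affidavit); since O(seal_directive), deontic closure gives O(inspect_affidavit).
Premise 1 is O(flag_affidavit → not inspect_affidavit); contrapositively O(inspect_affidavit → not flag_affidavit). Since O(inspect_affidavit) holds, K gives O(not flag_affidavit).
The contrapositive of premise 6 (O(disclose_budget → flag_affidavit)) is O(not flag_affidavit → not disclose_budget), and O(not flag_affidavit) is already established, so O(not disclose_budget).
The contrapositive of premise 11 (O(not stand_down → disclose_budget)) is O(not disclose_budget → stand_down), and O(not disclose_budget) is already established, so O(stand_down).
So O(stand_down) holds — stand_down is obligatory. None of the other listed options is made obligatory by any chain of premises.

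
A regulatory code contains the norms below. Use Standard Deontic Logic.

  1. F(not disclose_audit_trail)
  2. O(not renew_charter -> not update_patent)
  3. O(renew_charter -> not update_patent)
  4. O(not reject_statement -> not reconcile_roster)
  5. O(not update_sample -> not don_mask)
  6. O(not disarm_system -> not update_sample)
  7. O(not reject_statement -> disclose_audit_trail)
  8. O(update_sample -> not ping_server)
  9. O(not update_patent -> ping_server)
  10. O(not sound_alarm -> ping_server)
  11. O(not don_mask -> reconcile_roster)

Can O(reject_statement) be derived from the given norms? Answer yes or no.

Premises 3 and 2 cover both cases: O(renew_charter -> not update_patent) and O(not renew_charter -> not update_patent). Since renew_charter ∨ not renew_charter is a tautology, O(not update_patent) follows.
Premise 9 is O(not update_patent -> ping_server); since O(not update_patent), deontic closure gives O(ping_server).
Premise 8, O(update_sample -> not ping_server), contraposes to O(ping_server -> not update_sample); with O(ping_server) we get O(not update_sample).
With premise 5, O(not update_sample -> not don_mask), the K-axiom yields O(not don_mask).
From O(not don_mask) and premise 11, O(not don_mask -> reconcile_roster), we obtain O(reconcile_roster).
Premise 4 is O(not reject_statement -> not reconcile_roster); contrapositively O(reconcile_roster -> reject_statement). Since O(reconcile_roster) holds, K gives O(reject_statement).
Premises 1, 6, 7, 10 do not contribute to this derivation.
So O(reject_statement) follows.

Yes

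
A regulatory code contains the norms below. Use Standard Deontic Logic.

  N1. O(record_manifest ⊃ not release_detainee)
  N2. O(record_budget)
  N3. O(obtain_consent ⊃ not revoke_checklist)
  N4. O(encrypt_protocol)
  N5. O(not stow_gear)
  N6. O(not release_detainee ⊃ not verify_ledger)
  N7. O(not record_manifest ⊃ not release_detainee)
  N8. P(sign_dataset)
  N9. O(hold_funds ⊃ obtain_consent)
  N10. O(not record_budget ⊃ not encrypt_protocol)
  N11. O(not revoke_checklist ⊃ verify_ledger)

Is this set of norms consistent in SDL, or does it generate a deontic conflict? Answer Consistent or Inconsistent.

Consistent

Premise 10 is O(not record_budget ⊃ not encrypt_protocol), but O(not record_budget) is not derivable from the premises, so it does not yield O(not encrypt_protocol).
So O(not encrypt_protocol) is not derivable, and the apparent clash with O(encrypt_protocol) does not arise.
A world satisfying every obligation exists (e.g. encrypt_protocol=true, hold_funds=false, obtain_consent=false, record_budget=true, record_manifest=false, release_detainee=false, revoke_checklist=true, sign_dataset=false, stow_gear=false, verify_ledger=false); no atom is both obligatory and forbidden, so the set is consistent.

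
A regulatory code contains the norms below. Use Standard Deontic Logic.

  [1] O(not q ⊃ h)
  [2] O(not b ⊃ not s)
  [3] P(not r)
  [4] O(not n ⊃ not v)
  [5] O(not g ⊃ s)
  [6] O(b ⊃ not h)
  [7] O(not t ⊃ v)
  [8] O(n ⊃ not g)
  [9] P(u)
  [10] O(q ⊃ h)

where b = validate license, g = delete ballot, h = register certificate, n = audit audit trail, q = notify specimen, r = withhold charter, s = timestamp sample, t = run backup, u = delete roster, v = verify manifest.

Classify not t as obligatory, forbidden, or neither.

Forbidden

Premises 1 and 10 are O(not q ⊃ h) and O(q ⊃ h); every ideal world satisfies not q or q, so in either case h holds — hence O(h).
Premise 6 is O(b ⊃ not h); contrapositively O(h ⊃ not b). Since O(h) holds, K gives O(not b).
From O(not b) and premise 2, O(not b ⊃ not s), we obtain O(not s).
Premise 5, O(not g ⊃ s), contraposes to O(not s ⊃ g); with O(not s) we get O(g).
Premise 8 is O(n ⊃ not g); contrapositively O(g ⊃ not n). Since O(g) holds, K gives O(not n).
Applying K to premise 4 (O(not n ⊃ not v)) and O(not n) yields O(not v).
Premise 7, O(not t ⊃ v), contraposes to O(not v ⊃ t); with O(not v) we get O(t).
Premises 3, 9 do not contribute to this derivation.
Thus O(t), which is F(not t): not t is forbidden.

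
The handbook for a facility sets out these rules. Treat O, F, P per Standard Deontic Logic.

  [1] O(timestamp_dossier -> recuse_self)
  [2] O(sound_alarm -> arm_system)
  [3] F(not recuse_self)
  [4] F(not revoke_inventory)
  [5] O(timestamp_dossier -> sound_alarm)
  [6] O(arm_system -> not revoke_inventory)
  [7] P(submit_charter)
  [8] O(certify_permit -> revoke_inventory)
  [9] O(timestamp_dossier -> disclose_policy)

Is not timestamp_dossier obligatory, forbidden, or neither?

F(not revoke_inventory) at premise 4 means O(revoke_inventory).
The contrapositive of premise 6 (O(arm_system -> not revoke_inventory)) is O(revoke_inventory -> not arm_system), and O(revoke_inventory) is already established, so O(not arm_system).
Premise 2, O(sound_alarm -> arm_system), contraposes to O(not arm_system -> not sound_alarm); with O(not arm_system) we get O(not sound_alarm).
Premise 5, O(timestamp_dossier -> sound_alarm), contraposes to O(not sound_alarm -> not timestamp_dossier); with O(not sound_alarm) we get O(not timestamp_dossier).
Premises 1, 3, 7, 8, 9 do not contribute to this derivation.
Hence not timestamp_dossier is obligatory.

Obligatory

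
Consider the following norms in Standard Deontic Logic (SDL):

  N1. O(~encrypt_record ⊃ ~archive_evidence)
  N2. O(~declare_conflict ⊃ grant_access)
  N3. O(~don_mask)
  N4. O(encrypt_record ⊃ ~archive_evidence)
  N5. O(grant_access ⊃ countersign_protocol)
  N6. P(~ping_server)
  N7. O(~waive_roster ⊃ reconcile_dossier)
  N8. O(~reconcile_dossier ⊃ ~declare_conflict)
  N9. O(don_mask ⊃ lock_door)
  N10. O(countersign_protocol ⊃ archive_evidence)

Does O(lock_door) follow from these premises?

Premise 9 is O(don_mask ⊃ lock_door), but O(don_mask) is not derivable from the premises, so it does not yield O(lock_door).
No other premise forces O(lock_door). An ideal world satisfying every premise can still have lock_door false, so O(lock_door) is not derivable.

No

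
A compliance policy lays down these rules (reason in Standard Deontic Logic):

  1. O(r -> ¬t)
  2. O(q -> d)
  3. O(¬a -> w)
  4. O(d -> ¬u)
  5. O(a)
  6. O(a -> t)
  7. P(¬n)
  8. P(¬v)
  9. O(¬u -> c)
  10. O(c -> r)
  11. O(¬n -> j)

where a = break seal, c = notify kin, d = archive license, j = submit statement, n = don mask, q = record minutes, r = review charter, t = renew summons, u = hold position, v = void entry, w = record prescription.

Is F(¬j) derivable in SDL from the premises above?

No

Premise 11 is O(¬n -> j), but O(¬n) is not derivable from the premises (the permission P(¬n) asserts only ¬O(n), not O(¬n)), so it does not yield O(j).
No other premise forces O(j). An ideal world satisfying every premise can still have ¬j true, so F(¬j) is not derivable.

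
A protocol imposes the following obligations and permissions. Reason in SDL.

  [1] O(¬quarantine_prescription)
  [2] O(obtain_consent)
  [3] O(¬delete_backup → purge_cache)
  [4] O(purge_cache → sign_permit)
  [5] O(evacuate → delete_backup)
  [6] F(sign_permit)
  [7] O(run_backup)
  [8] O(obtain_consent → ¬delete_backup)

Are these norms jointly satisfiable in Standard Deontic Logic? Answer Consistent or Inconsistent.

F(sign_permit) at premise 6 means O(¬sign_permit).
Premise 4 is O(purge_cache → sign_permit); contrapositively O(¬sign_permit → ¬purge_cache). Since O(¬sign_permit) holds, K gives O(¬purge_cache).
Premise 3 is O(¬delete_backup → purge_cache); contrapositively O(¬purge_cache → delete_backup). Since O(¬purge_cache) holds, K gives O(delete_backup).
Premise 8, O(obtain_consent → ¬delete_backup), contraposes to O(delete_backup → ¬obtain_consent); with O(delete_backup) we get O(¬obtain_consent).
But premise 2 directly asserts O(obtain_consent).
We now have both O(¬obtain_consent) and O(obtain_consent) — obtain_consent is simultaneously obligatory and forbidden, violating the D-axiom.

Inconsistent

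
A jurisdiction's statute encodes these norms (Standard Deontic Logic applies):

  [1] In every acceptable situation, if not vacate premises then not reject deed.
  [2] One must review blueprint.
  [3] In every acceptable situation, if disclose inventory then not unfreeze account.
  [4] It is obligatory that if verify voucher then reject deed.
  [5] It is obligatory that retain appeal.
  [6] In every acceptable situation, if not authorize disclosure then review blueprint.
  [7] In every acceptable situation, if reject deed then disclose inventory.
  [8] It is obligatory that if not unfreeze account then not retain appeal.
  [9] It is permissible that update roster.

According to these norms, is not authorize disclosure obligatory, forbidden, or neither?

Neither

Premise 6 is O(¬authorize_disclosure → review_blueprint); even if O(review_blueprint) held, inferring O(¬authorize_disclosure) would be affirming the consequent — invalid.
No premise or chain of K-axiom applications forces O(¬authorize_disclosure), and none forces O(authorize_disclosure). So ¬authorize_disclosure is neither obligatory nor forbidden under these norms.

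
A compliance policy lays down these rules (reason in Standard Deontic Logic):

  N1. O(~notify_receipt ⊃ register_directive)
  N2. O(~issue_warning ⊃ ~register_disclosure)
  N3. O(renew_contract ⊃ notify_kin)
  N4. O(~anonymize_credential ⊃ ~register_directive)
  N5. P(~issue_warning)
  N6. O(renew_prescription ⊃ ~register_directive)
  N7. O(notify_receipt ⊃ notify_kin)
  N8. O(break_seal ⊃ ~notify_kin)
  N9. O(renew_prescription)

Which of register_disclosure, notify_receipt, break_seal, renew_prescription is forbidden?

break_seal

Premise 9 gives O(renew_prescription).
Applying K to premise 6 (O(renew_prescription ⊃ ~register_directive)) and O(renew_prescription) yields O(~register_directive).
Premise 1 is O(~notify_receipt ⊃ register_directive); contrapositively O(~register_directive ⊃ notify_receipt). Since O(~register_directive) holds, K gives O(notify_receipt).
From O(notify_receipt) and premise 7, O(notify_receipt ⊃ notify_kin), we obtain O(notify_kin).
Premise 8 is O(break_seal ⊃ ~notify_kin); contrapositively O(notify_kin ⊃ ~break_seal). Since O(notify_kin) holds, K gives O(~break_seal).
So O(~break_seal) holds, i.e. break_seal is forbidden. None of the other listed options is forbidden under the premises.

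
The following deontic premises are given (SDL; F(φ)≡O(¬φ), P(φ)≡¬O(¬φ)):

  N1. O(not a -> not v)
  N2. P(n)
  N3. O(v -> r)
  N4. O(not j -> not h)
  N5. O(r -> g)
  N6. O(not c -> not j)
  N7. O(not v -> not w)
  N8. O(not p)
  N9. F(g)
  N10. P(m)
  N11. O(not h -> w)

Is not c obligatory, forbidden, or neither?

Forbidden

F(g) at premise 9 means O(not g).
Premise 5 is O(r -> g); contrapositively O(not g -> not r). Since O(not g) holds, K gives O(not r).
The contrapositive of premise 3 (O(v -> r)) is O(not r -> not v), and O(not r) is already established, so O(not v).
Applying K to premise 7 (O(not v -> not w)) and O(not v) yields O(not w).
The contrapositive of premise 11 (O(not h -> w)) is O(not w -> h), and O(not w) is already established, so O(h).
The contrapositive of premise 4 (O(not j -> not h)) is O(h -> j), and O(h) is already established, so O(j).
The contrapositive of premise 6 (O(not c -> not j)) is O(j -> c), and O(j) is already established, so O(c).
Premises 1, 2, 8, 10 do not contribute to this derivation.
Thus O(c), which is F(not c): not c is forbidden.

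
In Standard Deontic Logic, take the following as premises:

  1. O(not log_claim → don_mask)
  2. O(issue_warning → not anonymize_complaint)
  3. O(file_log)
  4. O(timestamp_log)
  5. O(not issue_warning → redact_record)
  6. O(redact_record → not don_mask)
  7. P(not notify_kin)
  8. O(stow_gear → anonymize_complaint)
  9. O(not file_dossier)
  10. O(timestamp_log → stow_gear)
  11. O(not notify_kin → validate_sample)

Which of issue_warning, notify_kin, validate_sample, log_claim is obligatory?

From premise 4 we have O(timestamp_log).
With premise 10, O(timestamp_log → stow_gear), the K-axiom yields O(stow_gear).
Applying K to premise 8 (O(stow_gear → anonymize_complaint)) and O(stow_gear) yields O(anonymize_complaint).
Premise 2, O(issue_warning → not anonymize_complaint), contraposes to O(anonymize_complaint → not issue_warning); with O(anonymize_complaint) we get O(not issue_warning).
Applying K to premise 5 (O(not issue_warning → redact_record)) and O(not issue_warning) yields O(redact_record).
Premise 6 is O(redact_record → not don_mask); since O(redact_record), deontic closure gives O(not don_mask).
The contrapositive of premise 1 (O(not log_claim → don_mask)) is O(not don_mask → log_claim), and O(not don_mask) is already established, so O(log_claim).
So O(log_claim) holds — log_claim is obligatory. None of the other listed options is made obligatory by any chain of premises.

log_claim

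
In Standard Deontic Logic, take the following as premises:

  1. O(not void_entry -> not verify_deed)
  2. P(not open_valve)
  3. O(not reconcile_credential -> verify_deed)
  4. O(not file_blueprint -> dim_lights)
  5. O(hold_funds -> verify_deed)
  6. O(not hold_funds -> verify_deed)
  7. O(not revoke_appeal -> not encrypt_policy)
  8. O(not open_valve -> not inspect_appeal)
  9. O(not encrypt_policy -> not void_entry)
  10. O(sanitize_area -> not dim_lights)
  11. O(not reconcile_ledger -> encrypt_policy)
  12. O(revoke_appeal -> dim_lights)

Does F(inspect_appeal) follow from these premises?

No

Premise 8 is O(not open_valve -> not inspect_appeal), but O(not open_valve) is not derivable from the premises (the permission P(not open_valve) asserts only not O(open_valve), not O(not open_valve)), so it does not yield O(not inspect_appeal).
No other premise forces O(not inspect_appeal). An ideal world satisfying every premise can still have inspect_appeal true, so F(inspect_appeal) is not derivable.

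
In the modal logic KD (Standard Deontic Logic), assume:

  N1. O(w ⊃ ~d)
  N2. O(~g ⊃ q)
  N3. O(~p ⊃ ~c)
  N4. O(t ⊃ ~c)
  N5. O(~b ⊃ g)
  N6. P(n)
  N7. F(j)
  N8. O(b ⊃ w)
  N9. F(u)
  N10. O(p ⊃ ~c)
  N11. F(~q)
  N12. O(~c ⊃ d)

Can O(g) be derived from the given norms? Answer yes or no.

By case analysis on ~p: premise 3 gives O(~p ⊃ ~c) and premise 10 gives O(p ⊃ ~c), so O(~c) either way.
With premise 12, O(~c ⊃ d), the K-axiom yields O(d).
Premise 1 is O(w ⊃ ~d); contrapositively O(d ⊃ ~w). Since O(d) holds, K gives O(~w).
Premise 8 is O(b ⊃ w); contrapositively O(~w ⊃ ~b). Since O(~w) holds, K gives O(~b).
From O(~b) and premise 5, O(~b ⊃ g), we obtain O(g).
Premises 2, 4, 6, 7, 9, 11 do not contribute to this derivation.
So O(g) follows.

Yes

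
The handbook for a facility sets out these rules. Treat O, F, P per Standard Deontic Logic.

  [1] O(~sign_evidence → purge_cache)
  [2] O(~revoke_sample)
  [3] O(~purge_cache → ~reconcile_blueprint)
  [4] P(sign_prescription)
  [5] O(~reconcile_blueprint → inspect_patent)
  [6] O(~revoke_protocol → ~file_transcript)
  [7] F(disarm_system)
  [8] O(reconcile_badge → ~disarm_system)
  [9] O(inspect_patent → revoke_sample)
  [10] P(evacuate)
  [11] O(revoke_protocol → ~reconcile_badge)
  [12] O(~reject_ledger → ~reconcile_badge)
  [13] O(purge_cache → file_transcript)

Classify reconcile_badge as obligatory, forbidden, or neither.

Premise 2 states O(~revoke_sample) outright.
Premise 9 is O(inspect_patent → revoke_sample); contrapositively O(~revoke_sample → ~inspect_patent). Since O(~revoke_sample) holds, K gives O(~inspect_patent).
Premise 5, O(~reconcile_blueprint → inspect_patent), contraposes to O(~inspect_patent → reconcile_blueprint); with O(~inspect_patent) we get O(reconcile_blueprint).
Premise 3, O(~purge_cache → ~reconcile_blueprint), contraposes to O(reconcile_blueprint → purge_cache); with O(reconcile_blueprint) we get O(purge_cache).
Premise 13 is O(purge_cache → file_transcript); since O(purge_cache), deontic closure gives O(file_transcript).
Premise 6, O(~revoke_protocol → ~file_transcript), contraposes to O(file_transcript → revoke_protocol); with O(file_transcript) we get O(revoke_protocol).
Premise 11 is O(revoke_protocol → ~reconcile_badge); since O(revoke_protocol), deontic closure gives O(~reconcile_badge).
Premises 1, 4, 7, 8, 10, 12 do not contribute to this derivation.
Thus O(~reconcile_badge), which is F(reconcile_badge): reconcile_badge is forbidden.

Forbidden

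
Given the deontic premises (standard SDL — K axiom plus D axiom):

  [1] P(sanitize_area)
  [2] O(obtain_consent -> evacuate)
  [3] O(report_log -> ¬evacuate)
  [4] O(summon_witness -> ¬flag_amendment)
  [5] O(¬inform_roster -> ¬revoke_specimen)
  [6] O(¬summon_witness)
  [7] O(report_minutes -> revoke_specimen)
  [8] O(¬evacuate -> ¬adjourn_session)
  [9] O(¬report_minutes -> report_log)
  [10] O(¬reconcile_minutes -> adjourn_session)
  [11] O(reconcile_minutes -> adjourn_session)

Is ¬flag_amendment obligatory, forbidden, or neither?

Neither

Premise 4 is O(summon_witness -> ¬flag_amendment), but O(summon_witness) is not derivable from the premises, so it does not yield O(¬flag_amendment).
No premise or chain of K-axiom applications forces O(¬flag_amendment), and none forces O(flag_amendment). So ¬flag_amendment is neither obligatory nor forbidden under these norms.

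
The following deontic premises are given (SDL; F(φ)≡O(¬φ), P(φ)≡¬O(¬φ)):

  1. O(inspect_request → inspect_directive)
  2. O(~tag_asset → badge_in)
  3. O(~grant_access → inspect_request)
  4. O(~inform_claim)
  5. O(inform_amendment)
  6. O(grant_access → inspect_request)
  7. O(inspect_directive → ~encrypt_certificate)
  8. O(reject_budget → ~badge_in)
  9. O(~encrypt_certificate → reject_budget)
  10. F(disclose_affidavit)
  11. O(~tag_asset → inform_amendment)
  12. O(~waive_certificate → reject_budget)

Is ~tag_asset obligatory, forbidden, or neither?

Forbidden

Premises 6 and 3 are O(grant_access → inspect_request) and O(~grant_access → inspect_request); every ideal world satisfies grant_access or ~grant_access, so in either case inspect_request holds — hence O(inspect_request).
With premise 1, O(inspect_request → inspect_directive), the K-axiom yields O(inspect_directive).
Applying K to premise 7 (O(inspect_directive → ~encrypt_certificate)) and O(inspect_directive) yields O(~encrypt_certificate).
With premise 9, O(~encrypt_certificate → reject_budget), the K-axiom yields O(reject_budget).
With premise 8, O(reject_budget → ~badge_in), the K-axiom yields O(~badge_in).
The contrapositive of premise 2 (O(~tag_asset → badge_in)) is O(~badge_in → tag_asset), and O(~badge_in) is already established, so O(tag_asset).
Premises 4, 5, 10, 11, 12 do not contribute to this derivation.
Thus O(tag_asset), which is F(~tag_asset): ~tag_asset is forbidden.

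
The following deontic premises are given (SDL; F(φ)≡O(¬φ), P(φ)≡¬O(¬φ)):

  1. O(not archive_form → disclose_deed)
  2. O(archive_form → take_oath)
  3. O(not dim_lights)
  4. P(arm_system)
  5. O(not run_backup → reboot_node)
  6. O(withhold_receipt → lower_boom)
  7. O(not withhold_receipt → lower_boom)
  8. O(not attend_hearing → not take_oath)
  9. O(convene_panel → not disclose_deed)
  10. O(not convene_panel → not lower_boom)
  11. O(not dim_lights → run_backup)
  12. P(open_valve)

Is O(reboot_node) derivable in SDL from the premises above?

No

Premise 5 is O(not run_backup → reboot_node), but O(not run_backup) is not derivable from the premises, so it does not yield O(reboot_node).
No other premise forces O(reboot_node). An ideal world satisfying every premise can still have reboot_node false, so O(reboot_node) is not derivable.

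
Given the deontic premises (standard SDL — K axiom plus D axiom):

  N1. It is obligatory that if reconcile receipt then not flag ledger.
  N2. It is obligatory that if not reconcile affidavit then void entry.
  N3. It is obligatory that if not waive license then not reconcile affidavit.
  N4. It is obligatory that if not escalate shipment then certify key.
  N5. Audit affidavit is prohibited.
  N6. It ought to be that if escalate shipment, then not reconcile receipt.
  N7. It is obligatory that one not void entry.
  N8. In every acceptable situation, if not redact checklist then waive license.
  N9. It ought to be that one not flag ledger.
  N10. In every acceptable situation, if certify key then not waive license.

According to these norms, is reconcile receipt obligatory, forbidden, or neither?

Premise 7 gives O(¬void_entry).
Premise 2, O(¬reconcile_affidavit → void_entry), contraposes to O(¬void_entry → reconcile_affidavit); with O(¬void_entry) we get O(reconcile_affidavit).
Premise 3 is O(¬waive_license → ¬reconcile_affidavit); contrapositively O(reconcile_affidavit → waive_license). Since O(reconcile_affidavit) holds, K gives O(waive_license).
Premise 10, O(certify_key → ¬waive_license), contraposes to O(waive_license → ¬certify_key); with O(waive_license) we get O(¬certify_key).
The contrapositive of premise 4 (O(¬escalate_shipment → certify_key)) is O(¬certify_key → escalate_shipment), and O(¬certify_key) is already established, so O(escalate_shipment).
From O(escalate_shipment) and premise 6, O(escalate_shipment → ¬reconcile_receipt), we obtain O(¬reconcile_receipt).
Premises 1, 5, 8, 9 do not contribute to this derivation.
Thus O(¬reconcile_receipt), which is F(reconcile_receipt): reconcile_receipt is forbidden.

Forbidden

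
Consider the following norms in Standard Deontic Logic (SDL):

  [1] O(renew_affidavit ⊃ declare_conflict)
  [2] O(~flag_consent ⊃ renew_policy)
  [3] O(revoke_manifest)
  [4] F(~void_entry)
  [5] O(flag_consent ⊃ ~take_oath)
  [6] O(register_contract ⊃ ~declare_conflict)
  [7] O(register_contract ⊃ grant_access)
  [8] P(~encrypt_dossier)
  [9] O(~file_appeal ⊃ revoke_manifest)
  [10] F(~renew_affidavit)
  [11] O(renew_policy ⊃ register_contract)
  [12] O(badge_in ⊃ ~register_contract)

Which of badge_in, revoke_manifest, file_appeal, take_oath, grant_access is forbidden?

take_oath

Premise 10 is F(~renew_affidavit), i.e. O(renew_affidavit).
Premise 1 is O(renew_affidavit ⊃ declare_conflict); since O(renew_affidavit), deontic closure gives O(declare_conflict).
The contrapositive of premise 6 (O(register_contract ⊃ ~declare_conflict)) is O(declare_conflict ⊃ ~register_contract), and O(declare_conflict) is already established, so O(~register_contract).
The contrapositive of premise 11 (O(renew_policy ⊃ register_contract)) is O(~register_contract ⊃ ~renew_policy), and O(~register_contract) is already established, so O(~renew_policy).
Premise 2 is O(~flag_consent ⊃ renew_policy); contrapositively O(~renew_policy ⊃ flag_consent). Since O(~renew_policy) holds, K gives O(flag_consent).
Premise 5 is O(flag_consent ⊃ ~take_oath); since O(flag_consent), deontic closure gives O(~take_oath).
So O(~take_oath) holds, i.e. take_oath is forbidden. None of the other listed options is forbidden under the premises.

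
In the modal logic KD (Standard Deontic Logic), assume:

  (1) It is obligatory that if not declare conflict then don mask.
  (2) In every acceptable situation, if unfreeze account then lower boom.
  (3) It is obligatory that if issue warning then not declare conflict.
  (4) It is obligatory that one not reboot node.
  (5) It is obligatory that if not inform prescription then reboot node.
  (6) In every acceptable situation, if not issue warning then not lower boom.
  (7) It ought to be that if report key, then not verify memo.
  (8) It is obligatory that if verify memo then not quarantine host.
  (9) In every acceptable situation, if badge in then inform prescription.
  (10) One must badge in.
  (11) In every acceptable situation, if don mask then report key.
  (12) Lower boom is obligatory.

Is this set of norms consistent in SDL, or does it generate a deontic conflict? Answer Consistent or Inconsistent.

Premise 5 is O(¬inform_prescription → reboot_node), but O(¬inform_prescription) is not derivable from the premises, so it does not yield O(reboot_node).
So O(reboot_node) is not derivable, and the apparent clash with O(¬reboot_node) does not arise.
A world satisfying every obligation exists (e.g. badge_in=true, declare_conflict=false, don_mask=true, inform_prescription=true, issue_warning=true, lower_boom=true, quarantine_host=false, reboot_node=false, report_key=true, unfreeze_account=false, verify_memo=false); no atom is both obligatory and forbidden, so the set is consistent.

Consistent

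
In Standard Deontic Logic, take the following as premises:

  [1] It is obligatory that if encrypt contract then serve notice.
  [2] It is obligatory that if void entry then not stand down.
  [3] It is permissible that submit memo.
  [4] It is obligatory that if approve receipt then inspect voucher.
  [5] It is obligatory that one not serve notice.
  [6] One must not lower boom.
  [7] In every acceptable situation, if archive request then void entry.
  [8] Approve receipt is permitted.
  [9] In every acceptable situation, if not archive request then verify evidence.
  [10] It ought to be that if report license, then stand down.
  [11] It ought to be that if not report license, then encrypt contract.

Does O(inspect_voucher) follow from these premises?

No

Premise 4 is O(approve_receipt → inspect_voucher), but O(approve_receipt) is not derivable from the premises (the permission P(approve_receipt) asserts only ¬O(¬approve_receipt), not O(approve_receipt)), so it does not yield O(inspect_voucher).
No other premise forces O(inspect_voucher). An ideal world satisfying every premise can still have inspect_voucher false, so O(inspect_voucher) is not derivable.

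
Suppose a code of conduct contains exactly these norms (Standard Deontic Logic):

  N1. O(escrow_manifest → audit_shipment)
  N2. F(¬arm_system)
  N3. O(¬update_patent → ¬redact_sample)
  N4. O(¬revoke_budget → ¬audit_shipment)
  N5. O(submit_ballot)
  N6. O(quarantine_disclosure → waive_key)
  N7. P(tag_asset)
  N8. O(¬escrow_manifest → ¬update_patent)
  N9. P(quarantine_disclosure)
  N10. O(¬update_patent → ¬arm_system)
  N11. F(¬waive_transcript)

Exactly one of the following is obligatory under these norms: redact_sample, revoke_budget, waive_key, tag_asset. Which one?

revoke_budget

F(¬arm_system) at premise 2 means O(arm_system).
Premise 10, O(¬update_patent → ¬arm_system), contraposes to O(arm_system → update_patent); with O(arm_system) we get O(update_patent).
Premise 8, O(¬escrow_manifest → ¬update_patent), contraposes to O(update_patent → escrow_manifest); with O(update_patent) we get O(escrow_manifest).
Premise 1 is O(escrow_manifest → audit_shipment); since O(escrow_manifest), deontic closure gives O(audit_shipment).
Premise 4 is O(¬revoke_budget → ¬audit_shipment); contrapositively O(audit_shipment → revoke_budget). Since O(audit_shipment) holds, K gives O(revoke_budget).
So O(revoke_budget) holds — revoke_budget is obligatory. None of the other listed options is made obligatory by any chain of premises.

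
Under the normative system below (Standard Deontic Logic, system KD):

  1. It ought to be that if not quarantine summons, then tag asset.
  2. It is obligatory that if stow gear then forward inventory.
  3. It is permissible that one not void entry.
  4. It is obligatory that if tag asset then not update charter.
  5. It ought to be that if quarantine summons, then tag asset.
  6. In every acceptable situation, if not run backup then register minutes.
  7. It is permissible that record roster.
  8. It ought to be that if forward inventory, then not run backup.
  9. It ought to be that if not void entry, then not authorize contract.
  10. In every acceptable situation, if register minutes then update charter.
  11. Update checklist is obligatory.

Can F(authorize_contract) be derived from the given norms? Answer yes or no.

Premise 9 is O(¬void_entry → ¬authorize_contract), but O(¬void_entry) is not derivable from the premises (the permission P(¬void_entry) asserts only ¬O(void_entry), not O(¬void_entry)), so it does not yield O(¬authorize_contract).
No other premise forces O(¬authorize_contract). An ideal world satisfying every premise can still have authorize_contract true, so F(authorize_contract) is not derivable.

No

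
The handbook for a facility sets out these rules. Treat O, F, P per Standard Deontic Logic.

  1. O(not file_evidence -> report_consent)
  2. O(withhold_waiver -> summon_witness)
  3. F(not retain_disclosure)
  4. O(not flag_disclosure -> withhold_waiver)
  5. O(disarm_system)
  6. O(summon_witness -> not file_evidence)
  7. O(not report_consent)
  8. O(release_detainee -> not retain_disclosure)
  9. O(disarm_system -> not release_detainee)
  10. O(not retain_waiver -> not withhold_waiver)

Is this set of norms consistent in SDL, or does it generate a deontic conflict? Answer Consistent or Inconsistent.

Premise 8 is O(release_detainee -> not retain_disclosure), but O(release_detainee) is not derivable from the premises, so it does not yield O(not retain_disclosure).
So O(not retain_disclosure) is not derivable, and the apparent clash with O(retain_disclosure) does not arise.
A world satisfying every obligation exists (e.g. disarm_system=true, file_evidence=true, flag_disclosure=true, release_detainee=false, report_consent=false, retain_disclosure=true, retain_waiver=false, summon_witness=false, withhold_waiver=false); no atom is both obligatory and forbidden, so the set is consistent.

Consistent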